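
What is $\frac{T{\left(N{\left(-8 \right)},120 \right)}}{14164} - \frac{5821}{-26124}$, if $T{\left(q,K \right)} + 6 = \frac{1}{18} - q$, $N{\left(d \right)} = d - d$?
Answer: $\frac{123440027}{555030504} \approx 0.2224$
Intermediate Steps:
$N{\left(d \right)} = 0$
$T{\left(q,K \right)} = - \frac{107}{18} - q$ ($T{\left(q,K \right)} = -6 - \left(- \frac{1}{18} + q\right) = - \frac{107}{18} - q$)
$\frac{T{\left(N{\left(-8 \right)},120 \right)}}{14164} - \frac{5821}{-26124} = \frac{- \frac{107}{18} - 0}{14164} - \frac{5821}{-26124} = \left(- \frac{107}{18} + 0\right) \frac{1}{14164} - - \frac{5821}{26124} = \left(- \frac{107}{18}\right) \frac{1}{14164} + \frac{5821}{26124} = - \frac{107}{254952} + \frac{5821}{26124} = \frac{123440027}{555030504}$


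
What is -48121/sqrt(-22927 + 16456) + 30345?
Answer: 30345 + 48121*I*sqrt(719)/2157 ≈ 30345.0 + 598.2*I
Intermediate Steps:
-48121/sqrt(-22927 + 16456) + 30345 = -48121*(-I*sqrt(719)/2157) + 30345 = -(-48121)*I*sqrt(719)/2157 + 30345 = 48121*I*sqrt(719)/2157 + 30345 = 30345 + 48121*I*sqrt(719)/2157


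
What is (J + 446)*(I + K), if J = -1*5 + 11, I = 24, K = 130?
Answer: 69608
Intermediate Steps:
J = 6 (J = -5 + 11 = 6)
(J + 446)*(I + K) = (6 + 446)*(24 + 130) = 452*154 = 69608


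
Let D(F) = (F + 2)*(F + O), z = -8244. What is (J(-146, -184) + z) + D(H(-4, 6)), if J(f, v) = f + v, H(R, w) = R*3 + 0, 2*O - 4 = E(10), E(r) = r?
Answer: -8524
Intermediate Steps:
O = 7 (O = 2 + (½)*10 = 2 + 5 = 7)
H(R, w) = 3*R (H(R, w) = 3*R + 0 = 3*R)
D(F) = (2 + F)*(7 + F) (D(F) = (F + 2)*(F + 7) = (2 + F)*(7 + F))
(J(-146, -184) + z) + D(H(-4, 6)) = ((-146 - 184) - 8244) + (14 + (3*(-4))² + 9*(3*(-4))) = (-330 - 8244) + (14 + (-12)² + 9*(-12)) = -8574 + (14 + 144 - 108) = -8574 + 50 = -8524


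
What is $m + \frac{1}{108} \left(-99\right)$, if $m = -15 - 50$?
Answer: $- \frac{791}{12} \approx -65.917$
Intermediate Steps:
$m = -65$
$m + \frac{1}{108} \left(-99\right) = -65 + \frac{1}{108} \left(-99\right) = -65 - \frac{11}{12} = - \frac{791}{12}$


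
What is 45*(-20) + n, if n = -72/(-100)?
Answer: -22482/25 ≈ -899.28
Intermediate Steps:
n = 18/25 (n = -72*(-1/100) = 18/25 ≈ 0.72000)
45*(-20) + n = 45*(-20) + 18/25 = -900 + 18/25 = -22482/25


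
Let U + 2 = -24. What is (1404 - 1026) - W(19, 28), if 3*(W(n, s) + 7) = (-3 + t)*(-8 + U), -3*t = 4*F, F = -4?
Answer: 3703/9 ≈ 411.44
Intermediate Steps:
U = -26 (U = -2 - 24 = -26)
t = 16/3 (t = -4*(-4)/3 = -⅓*(-16) = 16/3 ≈ 5.3333)
W(n, s) = -301/9 (W(n, s) = -7 + ((-3 + 16/3)*(-8 - 26))/3 = -7 + ((7/3)*(-34))/3 = -7 + (⅓)*(-238/3) = -7 - 238/9 = -301/9)
(1404 - 1026) - W(19, 28) = (1404 - 1026) - 1*(-301/9) = 378 + 301/9 = 3703/9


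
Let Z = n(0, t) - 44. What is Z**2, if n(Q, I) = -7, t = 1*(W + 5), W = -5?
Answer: 2601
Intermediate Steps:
t = 0 (t = 1*(-5 + 5) = 1*0 = 0)
Z = -51 (Z = -7 - 44 = -51)
Z**2 = (-51)**2 = 2601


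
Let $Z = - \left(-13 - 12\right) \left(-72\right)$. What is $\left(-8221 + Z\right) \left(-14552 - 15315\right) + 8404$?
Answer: $299305611$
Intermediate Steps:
$Z = -1800$ ($Z = - \left(-25\right) \left(-72\right) = \left(-1\right) 1800 = -1800$)
$\left(-8221 + Z\right) \left(-14552 - 15315\right) + 8404 = \left(-8221 - 1800\right) \left(-14552 - 15315\right) + 8404 = \left(-10021\right) \left(-29867\right) + 8404 = 299297207 + 8404 = 299305611$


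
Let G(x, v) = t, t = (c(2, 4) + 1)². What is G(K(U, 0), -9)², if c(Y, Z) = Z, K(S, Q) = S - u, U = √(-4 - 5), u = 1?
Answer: 625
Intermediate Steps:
U = 3*I (U = √(-9) = 3*I ≈ 3.0*I)
K(S, Q) = -1 + S (K(S, Q) = S - 1*1 = S - 1 = -1 + S)
t = 25 (t = (4 + 1)² = 5² = 25)
G(x, v) = 25
G(K(U, 0), -9)² = 25² = 625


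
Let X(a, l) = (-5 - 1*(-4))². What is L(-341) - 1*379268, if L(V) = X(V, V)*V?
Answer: -379609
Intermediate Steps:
X(a, l) = 1 (X(a, l) = (-5 + 4)² = (-1)² = 1)
L(V) = V (L(V) = 1*V = V)
L(-341) - 1*379268 = -341 - 1*379268 = -341 - 379268 = -379609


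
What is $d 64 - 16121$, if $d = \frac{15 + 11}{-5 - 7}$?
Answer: $- \frac{48779}{3} \approx -16260.0$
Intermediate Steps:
$d = - \frac{13}{6}$ ($d = \frac{26}{-12} = 26 \left(- \frac{1}{12}\right) = - \frac{13}{6} \approx -2.1667$)
$d 64 - 16121 = \left(- \frac{13}{6}\right) 64 - 16121 = - \frac{416}{3} - 16121 = - \frac{48779}{3}$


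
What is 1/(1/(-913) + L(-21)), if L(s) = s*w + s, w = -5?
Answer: 913/76691 ≈ 0.011905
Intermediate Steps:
L(s) = -4*s (L(s) = s*(-5) + s = -5*s + s = -4*s)
1/(1/(-913) + L(-21)) = 1/(1/(-913) - 4*(-21)) = 1/(-1/913 + 84) = 1/(76691/913) = 913/76691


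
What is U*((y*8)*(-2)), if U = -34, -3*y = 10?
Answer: -5440/3 ≈ -1813.3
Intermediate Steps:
y = -10/3 (y = -⅓*10 = -10/3 ≈ -3.3333)
U*((y*8)*(-2)) = -34*(-10/3*8)*(-2) = -(-2720)*(-2)/3 = -34*160/3 = -5440/3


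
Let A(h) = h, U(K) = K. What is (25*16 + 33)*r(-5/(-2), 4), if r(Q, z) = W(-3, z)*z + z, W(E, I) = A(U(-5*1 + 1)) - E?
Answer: 0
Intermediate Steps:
W(E, I) = -4 - E (W(E, I) = (-5*1 + 1) - E = (-5 + 1) - E = -4 - E)
r(Q, z) = 0 (r(Q, z) = (-4 - 1*(-3))*z + z = (-4 + 3)*z + z = -z + z = 0)
(25*16 + 33)*r(-5/(-2), 4) = (25*16 + 33)*0 = (400 + 33)*0 = 433*0 = 0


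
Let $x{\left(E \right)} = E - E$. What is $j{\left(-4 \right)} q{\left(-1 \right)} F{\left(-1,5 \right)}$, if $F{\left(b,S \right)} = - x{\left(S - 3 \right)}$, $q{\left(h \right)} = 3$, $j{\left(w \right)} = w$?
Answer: $0$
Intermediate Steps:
$x{\left(E \right)} = 0$
$F{\left(b,S \right)} = 0$ ($F{\left(b,S \right)} = \left(-1\right) 0 = 0$)
$j{\left(-4 \right)} q{\left(-1 \right)} F{\left(-1,5 \right)} = \left(-4\right) 3 \cdot 0 = \left(-12\right) 0 = 0$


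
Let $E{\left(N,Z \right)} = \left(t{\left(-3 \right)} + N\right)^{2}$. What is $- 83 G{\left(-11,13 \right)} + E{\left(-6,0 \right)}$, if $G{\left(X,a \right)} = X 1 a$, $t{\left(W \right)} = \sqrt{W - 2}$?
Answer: $11900 - 12 i \sqrt{5} \approx 11900.0 - 26.833 i$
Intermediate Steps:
$t{\left(W \right)} = \sqrt{-2 + W}$
$G{\left(X,a \right)} = X a$
$E{\left(N,Z \right)} = \left(N + i \sqrt{5}\right)^{2}$ ($E{\left(N,Z \right)} = \left(\sqrt{-2 - 3} + N\right)^{2} = \left(\sqrt{-5} + N\right)^{2} = \left(i \sqrt{5} + N\right)^{2} = \left(N + i \sqrt{5}\right)^{2}$)
$- 83 G{\left(-11,13 \right)} + E{\left(-6,0 \right)} = - 83 \left(\left(-11\right) 13\right) + \left(-6 + i \sqrt{5}\right)^{2} = \left(-83\right) \left(-143\right) + \left(-6 + i \sqrt{5}\right)^{2} = 11869 + \left(-6 + i \sqrt{5}\right)^{2}$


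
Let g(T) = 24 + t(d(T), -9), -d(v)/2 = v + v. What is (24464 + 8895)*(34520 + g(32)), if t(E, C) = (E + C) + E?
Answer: 1143513161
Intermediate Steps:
d(v) = -4*v (d(v) = -2*(v + v) = -4*v)
t(E, C) = C + 2*E (t(E, C) = (C + E) + E = C + 2*E)
g(T) = 15 - 8*T (g(T) = 24 + (-9 + 2*(-4*T)) = 24 + (-9 - 8*T) = 15 - 8*T)
(24464 + 8895)*(34520 + g(32)) = (24464 + 8895)*(34520 + (15 - 8*32)) = 33359*(34520 + (15 - 256)) = 33359*(34520 - 241) = 33359*34279 = 1143513161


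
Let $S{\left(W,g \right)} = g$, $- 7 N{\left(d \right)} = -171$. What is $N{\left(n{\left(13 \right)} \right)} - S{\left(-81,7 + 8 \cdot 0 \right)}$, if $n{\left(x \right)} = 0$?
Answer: $\frac{122}{7} \approx 17.429$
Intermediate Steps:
$N{\left(d \right)} = \frac{171}{7}$ ($N{\left(d \right)} = \left(- \frac{1}{7}\right) \left(-171\right) = \frac{171}{7}$)
$N{\left(n{\left(13 \right)} \right)} - S{\left(-81,7 + 8 \cdot 0 \right)} = \frac{171}{7} - \left(7 + 8 \cdot 0\right) = \frac{171}{7} - \left(7 + 0\right) = \frac{171}{7} - 7 = \frac{122}{7}$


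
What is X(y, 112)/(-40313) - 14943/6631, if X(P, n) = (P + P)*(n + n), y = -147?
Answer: -23672289/38187929 ≈ -0.61989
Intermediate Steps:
X(P, n) = 4*P*n (X(P, n) = (2*P)*(2*n) = 4*P*n)
X(y, 112)/(-40313) - 14943/6631 = (4*(-147)*112)/(-40313) - 14943/6631 = -65856*(-1/40313) - 14943*1/6631 = 9408/5759 - 14943/6631 = -23672289/38187929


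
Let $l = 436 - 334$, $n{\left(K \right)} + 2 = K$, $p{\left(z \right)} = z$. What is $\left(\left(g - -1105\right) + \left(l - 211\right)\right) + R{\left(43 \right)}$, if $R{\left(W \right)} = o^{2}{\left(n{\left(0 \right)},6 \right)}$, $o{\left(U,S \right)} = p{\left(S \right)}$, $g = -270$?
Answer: $762$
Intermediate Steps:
$n{\left(K \right)} = -2 + K$
$o{\left(U,S \right)} = S$
$l = 102$ ($l = 436 - 334 = 102$)
$R{\left(W \right)} = 36$ ($R{\left(W \right)} = 6^{2} = 36$)
$\left(\left(g - -1105\right) + \left(l - 211\right)\right) + R{\left(43 \right)} = \left(\left(-270 - -1105\right) + \left(102 - 211\right)\right) + 36 = \left(\left(-270 + 1105\right) - 109\right) + 36 = \left(835 - 109\right) + 36 = 726 + 36 = 762$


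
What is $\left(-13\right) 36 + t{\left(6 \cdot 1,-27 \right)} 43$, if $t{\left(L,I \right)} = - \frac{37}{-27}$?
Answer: $- \frac{11045}{27} \approx -409.07$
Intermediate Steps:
$t{\left(L,I \right)} = \frac{37}{27}$ ($t{\left(L,I \right)} = \left(-37\right) \left(- \frac{1}{27}\right) = \frac{37}{27}$)
$\left(-13\right) 36 + t{\left(6 \cdot 1,-27 \right)} 43 = \left(-13\right) 36 + \frac{37}{27} \cdot 43 = -468 + \frac{1591}{27} = - \frac{11045}{27}$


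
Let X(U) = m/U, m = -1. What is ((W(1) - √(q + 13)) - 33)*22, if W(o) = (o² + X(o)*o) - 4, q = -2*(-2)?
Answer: -814 - 22*√17 ≈ -904.71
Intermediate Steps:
X(U) = -1/U
q = 4
W(o) = -5 + o² (W(o) = (o² + (-1/o)*o) - 4 = (o² - 1) - 4 = (-1 + o²) - 4 = -5 + o²)
((W(1) - √(q + 13)) - 33)*22 = (((-5 + 1²) - √(4 + 13)) - 33)*22 = (((-5 + 1) - √17) - 33)*22 = ((-4 - √17) - 33)*22 = (-37 - √17)*22 = -814 - 22*√17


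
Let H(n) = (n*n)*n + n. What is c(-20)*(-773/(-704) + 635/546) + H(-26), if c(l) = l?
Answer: -847913641/48048 ≈ -17647.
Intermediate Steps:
H(n) = n + n**3 (H(n) = n**2*n + n = n**3 + n = n + n**3)
c(-20)*(-773/(-704) + 635/546) + H(-26) = -20*(-773/(-704) + 635/546) + (-26 + (-26)**3) = -20*(-773*(-1/704) + 635*(1/546)) + (-26 - 17576) = -20*(773/704 + 635/546) - 17602 = -20*434549/192192 - 17602 = -2172745/48048 - 17602 = -847913641/48048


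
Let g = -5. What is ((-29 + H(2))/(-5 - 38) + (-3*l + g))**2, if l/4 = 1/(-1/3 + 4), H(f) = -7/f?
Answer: 50566321/894916 ≈ 56.504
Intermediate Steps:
l = 12/11 (l = 4/(-1/3 + 4) = 4/(11/3) = 4*(3/11) = 12/11 ≈ 1.0909)
((-29 + H(2))/(-5 - 38) + (-3*l + g))**2 = ((-29 - 7/2)/(-5 - 38) + (-3*12/11 - 5))**2 = ((-29 - 7*1/2)/(-43) + (-36/11 - 5))**2 = ((-29 - 7/2)*(-1/43) - 91/11)**2 = (-65/2*(-1/43) - 91/11)**2 = (65/86 - 91/11)**2 = (-7111/946)**2 = 50566321/894916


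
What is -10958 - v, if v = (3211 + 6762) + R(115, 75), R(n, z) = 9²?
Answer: -21012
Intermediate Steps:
R(n, z) = 81
v = 10054 (v = (3211 + 6762) + 81 = 9973 + 81 = 10054)
-10958 - v = -10958 - 1*10054 = -10958 - 10054 = -21012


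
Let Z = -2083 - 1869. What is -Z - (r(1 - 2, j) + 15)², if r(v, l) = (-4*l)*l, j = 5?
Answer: -3273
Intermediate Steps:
Z = -3952
r(v, l) = -4*l²
-Z - (r(1 - 2, j) + 15)² = -1*(-3952) - (-4*5² + 15)² = 3952 - (-4*25 + 15)² = 3952 - (-100 + 15)² = 3952 - 1*(-85)² = 3952 - 1*7225 = 3952 - 7225 = -3273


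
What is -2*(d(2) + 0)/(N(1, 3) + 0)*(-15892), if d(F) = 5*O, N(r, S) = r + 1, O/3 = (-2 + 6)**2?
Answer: 3814080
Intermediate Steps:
O = 48 (O = 3*(-2 + 6)**2 = 3*4**2 = 3*16 = 48)
N(r, S) = 1 + r
d(F) = 240 (d(F) = 5*48 = 240)
-2*(d(2) + 0)/(N(1, 3) + 0)*(-15892) = -2*(240 + 0)/((1 + 1) + 0)*(-15892) = -480/(2 + 0)*(-15892) = -480/2*(-15892) = -2*120*(-15892) = -240*(-15892) = 3814080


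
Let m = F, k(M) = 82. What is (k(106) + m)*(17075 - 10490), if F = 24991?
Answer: 165105705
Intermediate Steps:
m = 24991
(k(106) + m)*(17075 - 10490) = (82 + 24991)*(17075 - 10490) = 25073*6585 = 165105705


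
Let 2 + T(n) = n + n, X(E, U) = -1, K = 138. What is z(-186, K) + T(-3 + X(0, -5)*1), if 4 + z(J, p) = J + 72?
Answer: -128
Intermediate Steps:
z(J, p) = 68 + J (z(J, p) = -4 + (J + 72) = -4 + (72 + J) = 68 + J)
T(n) = -2 + 2*n (T(n) = -2 + (n + n) = -2 + 2*n)
z(-186, K) + T(-3 + X(0, -5)*1) = (68 - 186) + (-2 + 2*(-3 - 1*1)) = -118 + (-2 + 2*(-3 - 1)) = -118 + (-2 + 2*(-4)) = -118 + (-2 - 8) = -118 - 10 = -128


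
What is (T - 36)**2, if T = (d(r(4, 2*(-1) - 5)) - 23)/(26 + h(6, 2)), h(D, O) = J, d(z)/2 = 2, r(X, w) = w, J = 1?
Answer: 982081/729 ≈ 1347.2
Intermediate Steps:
d(z) = 4 (d(z) = 2*2 = 4)
h(D, O) = 1
T = -19/27 (T = (4 - 23)/(26 + 1) = -19/27 ≈ -0.70370)
(T - 36)**2 = (-19/27 - 36)**2 = (-991/27)**2 = 982081/729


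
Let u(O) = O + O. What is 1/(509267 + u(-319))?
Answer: 1/508629 ≈ 1.9661e-6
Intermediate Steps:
u(O) = 2*O
1/(509267 + u(-319)) = 1/(509267 + 2*(-319)) = 1/(509267 - 638) = 1/508629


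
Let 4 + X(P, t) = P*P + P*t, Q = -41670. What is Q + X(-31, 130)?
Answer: -44743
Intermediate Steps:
X(P, t) = -4 + P² + P*t (X(P, t) = -4 + (P*P + P*t) = -4 + (P² + P*t) = -4 + P² + P*t)
Q + X(-31, 130) = -41670 + (-4 + (-31)² - 31*130) = -41670 + (-4 + 961 - 4030) = -41670 - 3073 = -44743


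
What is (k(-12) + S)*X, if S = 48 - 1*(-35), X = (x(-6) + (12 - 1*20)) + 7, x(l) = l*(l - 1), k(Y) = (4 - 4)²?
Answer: 3403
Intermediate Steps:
k(Y) = 0 (k(Y) = 0² = 0)
x(l) = l*(-1 + l)
X = 41 (X = (-6*(-1 - 6) + (12 - 1*20)) + 7 = (-6*(-7) + (12 - 20)) + 7 = (42 - 8) + 7 = 34 + 7 = 41)
S = 83 (S = 48 + 35 = 83)
(k(-12) + S)*X = (0 + 83)*41 = 83*41 = 3403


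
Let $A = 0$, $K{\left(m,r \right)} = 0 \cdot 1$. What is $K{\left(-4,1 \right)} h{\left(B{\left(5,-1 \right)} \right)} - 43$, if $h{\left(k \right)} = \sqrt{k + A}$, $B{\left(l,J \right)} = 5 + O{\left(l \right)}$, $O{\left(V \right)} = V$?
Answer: $-43$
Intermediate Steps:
$K{\left(m,r \right)} = 0$
$B{\left(l,J \right)} = 5 + l$
$h{\left(k \right)} = \sqrt{k}$ ($h{\left(k \right)} = \sqrt{k + 0} = \sqrt{k}$)
$K{\left(-4,1 \right)} h{\left(B{\left(5,-1 \right)} \right)} - 43 = 0 \sqrt{5 + 5} - 43 = 0 \sqrt{10} - 43 = 0 - 43 = -43$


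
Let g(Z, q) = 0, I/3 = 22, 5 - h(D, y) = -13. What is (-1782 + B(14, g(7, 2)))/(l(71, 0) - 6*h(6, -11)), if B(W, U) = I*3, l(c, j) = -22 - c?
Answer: 528/67 ≈ 7.8806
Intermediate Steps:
h(D, y) = 18 (h(D, y) = 5 - 1*(-13) = 5 + 13 = 18)
I = 66 (I = 3*22 = 66)
B(W, U) = 198 (B(W, U) = 66*3 = 198)
(-1782 + B(14, g(7, 2)))/(l(71, 0) - 6*h(6, -11)) = (-1782 + 198)/((-22 - 1*71) - 6*18) = -1584/((-22 - 71) - 108) = -1584/(-93 - 108) = -1584/(-201) = -1584*(-1/201) = 528/67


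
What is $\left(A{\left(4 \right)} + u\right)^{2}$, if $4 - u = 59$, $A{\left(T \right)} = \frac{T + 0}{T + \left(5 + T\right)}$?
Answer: $\frac{505521}{169} \approx 2991.3$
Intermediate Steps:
$A{\left(T \right)} = \frac{T}{5 + 2 T}$
$u = -55$ ($u = 4 - 59 = -55$)
$\left(A{\left(4 \right)} + u\right)^{2} = \left(\frac{4}{5 + 2 \cdot 4} - 55\right)^{2} = \left(\frac{4}{5 + 8} - 55\right)^{2} = \left(\frac{4}{13} - 55\right)^{2} = \left(- \frac{711}{13}\right)^{2} = \frac{505521}{169}$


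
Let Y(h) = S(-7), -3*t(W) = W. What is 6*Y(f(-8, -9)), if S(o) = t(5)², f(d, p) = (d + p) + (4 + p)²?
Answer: 50/3 ≈ 16.667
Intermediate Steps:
f(d, p) = d + p + (4 + p)²
t(W) = -W/3
S(o) = 25/9 (S(o) = (-⅓*5)² = (-5/3)² = 25/9)
Y(h) = 25/9
6*Y(f(-8, -9)) = 6*(25/9) = 50/3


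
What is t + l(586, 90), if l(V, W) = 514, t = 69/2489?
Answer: 1279415/2489 ≈ 514.03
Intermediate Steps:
t = 69/2489 (t = 69*(1/2489) = 69/2489 ≈ 0.027722)
t + l(586, 90) = 69/2489 + 514 = 1279415/2489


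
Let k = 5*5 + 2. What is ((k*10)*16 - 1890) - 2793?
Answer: -363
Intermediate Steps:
k = 27 (k = 25 + 2 = 27)
((k*10)*16 - 1890) - 2793 = ((27*10)*16 - 1890) - 2793 = (270*16 - 1890) - 2793 = (4320 - 1890) - 2793 = 2430 - 2793 = -363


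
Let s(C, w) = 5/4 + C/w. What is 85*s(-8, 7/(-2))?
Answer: 8415/28 ≈ 300.54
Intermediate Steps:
s(C, w) = 5/4 + C/w (s(C, w) = 5*(¼) + C/w = 5/4 + C/w)
85*s(-8, 7/(-2)) = 85*(5/4 - 8/(7/(-2))) = 85*(5/4 - 8/(7*(-½))) = 85*(5/4 - 8/(-7/2)) = 85*(5/4 - 8*(-2/7)) = 85*(5/4 + 16/7) = 85*(99/28) = 8415/28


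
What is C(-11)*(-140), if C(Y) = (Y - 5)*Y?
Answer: -24640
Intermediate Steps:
C(Y) = Y*(-5 + Y) (C(Y) = (-5 + Y)*Y = Y*(-5 + Y))
C(-11)*(-140) = -11*(-5 - 11)*(-140) = -11*(-16)*(-140) = 176*(-140) = -24640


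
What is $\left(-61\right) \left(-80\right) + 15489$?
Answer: $20369$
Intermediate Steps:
$\left(-61\right) \left(-80\right) + 15489 = 4880 + 15489 = 20369$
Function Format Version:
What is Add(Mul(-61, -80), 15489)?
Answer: 20369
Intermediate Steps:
Add(Mul(-61, -80), 15489) = Add(4880, 15489) = 20369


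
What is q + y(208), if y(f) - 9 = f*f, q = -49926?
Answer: -6653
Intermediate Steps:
y(f) = 9 + f² (y(f) = 9 + f*f = 9 + f²)
q + y(208) = -49926 + (9 + 208²) = -49926 + (9 + 43264) = -49926 + 43273 = -6653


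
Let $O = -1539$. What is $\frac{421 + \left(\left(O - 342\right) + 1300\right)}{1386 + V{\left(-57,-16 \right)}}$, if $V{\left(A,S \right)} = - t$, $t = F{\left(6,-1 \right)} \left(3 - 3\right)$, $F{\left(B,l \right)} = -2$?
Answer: $- \frac{80}{693} \approx -0.11544$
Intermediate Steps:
$t = 0$ ($t = - 2 \left(3 - 3\right) = \left(-2\right) 0 = 0$)
$V{\left(A,S \right)} = 0$ ($V{\left(A,S \right)} = \left(-1\right) 0 = 0$)
$\frac{421 + \left(\left(O - 342\right) + 1300\right)}{1386 + V{\left(-57,-16 \right)}} = \frac{421 + \left(\left(-1539 - 342\right) + 1300\right)}{1386 + 0} = \frac{421 + \left(-1881 + 1300\right)}{1386} = \left(421 - 581\right) \frac{1}{1386} = \left(-160\right) \frac{1}{1386} = - \frac{80}{693}$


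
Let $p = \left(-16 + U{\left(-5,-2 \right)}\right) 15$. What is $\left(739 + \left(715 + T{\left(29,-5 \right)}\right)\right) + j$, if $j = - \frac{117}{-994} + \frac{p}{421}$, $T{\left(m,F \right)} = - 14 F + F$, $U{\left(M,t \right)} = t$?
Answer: $\frac{635442883}{418474} \approx 1518.5$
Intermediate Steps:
$T{\left(m,F \right)} = - 13 F$
$p = -270$ ($p = \left(-16 - 2\right) 15 = \left(-18\right) 15 = -270$)
$j = - \frac{219123}{418474}$ ($j = - \frac{117}{-994} - \frac{270}{421} = \left(-117\right) \left(- \frac{1}{994}\right) - \frac{270}{421} = \frac{117}{994} - \frac{270}{421} = - \frac{219123}{418474} \approx -0.52362$)
$\left(739 + \left(715 + T{\left(29,-5 \right)}\right)\right) + j = \left(739 + \left(715 - -65\right)\right) - \frac{219123}{418474} = \left(739 + \left(715 + 65\right)\right) - \frac{219123}{418474} = \left(739 + 780\right) - \frac{219123}{418474} = 1519 - \frac{219123}{418474} = \frac{635442883}{418474}$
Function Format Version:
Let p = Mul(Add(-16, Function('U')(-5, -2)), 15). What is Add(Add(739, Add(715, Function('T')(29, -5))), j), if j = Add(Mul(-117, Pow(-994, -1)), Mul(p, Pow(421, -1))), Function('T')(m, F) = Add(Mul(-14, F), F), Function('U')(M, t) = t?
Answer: Rational(635442883, 418474) ≈ 1518.5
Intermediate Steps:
Function('T')(m, F) = Mul(-13, F)
p = -270 (p = Mul(Add(-16, -2), 15) = Mul(-18, 15) = -270)
j = Rational(-219123, 418474) (j = Add(Mul(-117, Pow(-994, -1)), Mul(-270, Pow(421, -1))) = Add(Mul(-117, Rational(-1, 994)), Mul(-270, Rational(1, 421))) = Add(Rational(117, 994), Rational(-270, 421)) = Rational(-219123, 418474) ≈ -0.52362)
Add(Add(739, Add(715, Function('T')(29, -5))), j) = Add(Add(739, Add(715, Mul(-13, -5))), Rational(-219123, 418474)) = Add(Add(739, Add(715, 65)), Rational(-219123, 418474)) = Add(Add(739, 780), Rational(-219123, 418474)) = Add(1519, Rational(-219123, 418474)) = Rational(635442883, 418474)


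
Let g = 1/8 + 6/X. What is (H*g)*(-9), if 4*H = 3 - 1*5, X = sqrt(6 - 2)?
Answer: 225/16 ≈ 14.063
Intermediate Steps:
X = 2 (X = sqrt(4) = 2)
g = 25/8 (g = 1/8 + 6/2 = 1*(1/8) + 6*(1/2) = 1/8 + 3 = 25/8 ≈ 3.1250)
H = -1/2 (H = (3 - 1*5)/4 = (3 - 5)/4 = (1/4)*(-2) = -1/2 ≈ -0.50000)
(H*g)*(-9) = -1/2*25/8*(-9) = -25/16*(-9) = 225/16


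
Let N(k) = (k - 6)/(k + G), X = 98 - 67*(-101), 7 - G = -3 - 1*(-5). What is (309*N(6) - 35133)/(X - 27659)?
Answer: 35133/20794 ≈ 1.6896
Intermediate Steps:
G = 5 (G = 7 - (-3 - 1*(-5)) = 7 - (-3 + 5) = 7 - 1*2 = 7 - 2 = 5)
X = 6865 (X = 98 + 6767 = 6865)
N(k) = (-6 + k)/(5 + k) (N(k) = (k - 6)/(k + 5) = (-6 + k)/(5 + k))
(309*N(6) - 35133)/(X - 27659) = (309*((-6 + 6)/(5 + 6)) - 35133)/(6865 - 27659) = (309*(0/11) - 35133)/(-20794) = (309*((1/11)*0) - 35133)*(-1/20794) = (309*0 - 35133)*(-1/20794) = (0 - 35133)*(-1/20794) = -35133*(-1/20794) = 35133/20794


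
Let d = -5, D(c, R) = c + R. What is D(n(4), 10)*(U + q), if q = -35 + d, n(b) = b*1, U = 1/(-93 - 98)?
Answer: -106974/191 ≈ -560.07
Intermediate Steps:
U = -1/191 (U = 1/(-191) = -1/191 ≈ -0.0052356)
n(b) = b
D(c, R) = R + c
q = -40 (q = -35 - 5 = -40)
D(n(4), 10)*(U + q) = (10 + 4)*(-1/191 - 40) = 14*(-7641/191) = -106974/191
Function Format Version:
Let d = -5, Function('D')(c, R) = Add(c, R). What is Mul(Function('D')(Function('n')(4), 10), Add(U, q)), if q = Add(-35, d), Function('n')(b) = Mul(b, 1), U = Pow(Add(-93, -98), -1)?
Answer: Rational(-106974, 191) ≈ -560.07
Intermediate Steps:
U = Rational(-1, 191) (U = Pow(-191, -1) = Rational(-1, 191) ≈ -0.0052356)
Function('n')(b) = b
Function('D')(c, R) = Add(R, c)
q = -40 (q = Add(-35, -5) = -40)
Mul(Function('D')(Function('n')(4), 10), Add(U, q)) = Mul(Add(10, 4), Add(Rational(-1, 191), -40)) = Mul(14, Rational(-7641, 191)) = Rational(-106974, 191)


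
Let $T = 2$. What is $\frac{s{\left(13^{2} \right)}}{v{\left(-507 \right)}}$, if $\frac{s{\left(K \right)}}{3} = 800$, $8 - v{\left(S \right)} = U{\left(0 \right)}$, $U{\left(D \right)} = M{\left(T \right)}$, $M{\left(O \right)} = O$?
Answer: $400$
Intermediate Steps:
$U{\left(D \right)} = 2$
$v{\left(S \right)} = 6$ ($v{\left(S \right)} = 8 - 2 = 6$)
$s{\left(K \right)} = 2400$ ($s{\left(K \right)} = 3 \cdot 800 = 2400$)
$\frac{s{\left(13^{2} \right)}}{v{\left(-507 \right)}} = \frac{2400}{6} = 2400 \cdot \frac{1}{6} = 400$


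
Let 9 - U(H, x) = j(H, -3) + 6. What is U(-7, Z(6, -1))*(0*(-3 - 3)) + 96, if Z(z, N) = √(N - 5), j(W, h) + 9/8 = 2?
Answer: 96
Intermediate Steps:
j(W, h) = 7/8 (j(W, h) = -9/8 + 2 = 7/8)
Z(z, N) = √(-5 + N)
U(H, x) = 17/8 (U(H, x) = 9 - (7/8 + 6) = 9 - 1*55/8 = 9 - 55/8 = 17/8)
U(-7, Z(6, -1))*(0*(-3 - 3)) + 96 = 17*(0*(-3 - 3))/8 + 96 = 17*(0*(-6))/8 + 96 = (17/8)*0 + 96 = 0 + 96 = 96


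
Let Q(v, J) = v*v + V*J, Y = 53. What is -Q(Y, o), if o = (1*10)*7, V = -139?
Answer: 6921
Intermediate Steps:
o = 70 (o = 10*7 = 70)
Q(v, J) = v² - 139*J (Q(v, J) = v*v - 139*J = v² - 139*J)
-Q(Y, o) = -(53² - 139*70) = -(2809 - 9730) = -1*(-6921) = 6921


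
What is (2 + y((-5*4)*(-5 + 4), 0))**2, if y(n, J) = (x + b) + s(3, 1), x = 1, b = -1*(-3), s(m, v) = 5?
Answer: 121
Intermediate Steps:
b = 3
y(n, J) = 9 (y(n, J) = (1 + 3) + 5 = 4 + 5 = 9)
(2 + y((-5*4)*(-5 + 4), 0))**2 = (2 + 9)**2 = 11**2 = 121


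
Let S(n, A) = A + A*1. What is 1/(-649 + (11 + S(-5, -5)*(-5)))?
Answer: -1/588 ≈ -0.0017007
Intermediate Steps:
S(n, A) = 2*A (S(n, A) = A + A = 2*A)
1/(-649 + (11 + S(-5, -5)*(-5))) = 1/(-649 + (11 + (2*(-5))*(-5))) = 1/(-649 + (11 - 10*(-5))) = 1/(-649 + (11 + 50)) = 1/(-649 + 61) = 1/(-588) = -1/588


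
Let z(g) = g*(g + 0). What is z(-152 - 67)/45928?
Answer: 47961/45928 ≈ 1.0443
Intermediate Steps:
z(g) = g² (z(g) = g*g = g²)
z(-152 - 67)/45928 = (-152 - 67)²/45928 = (-219)²*(1/45928) = 47961*(1/45928) = 47961/45928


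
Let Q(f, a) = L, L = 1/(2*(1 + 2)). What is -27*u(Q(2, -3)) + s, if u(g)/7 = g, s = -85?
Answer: -233/2 ≈ -116.50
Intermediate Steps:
L = ⅙ (L = 1/(2*3) = 1/6 = ⅙ ≈ 0.16667)
Q(f, a) = ⅙
u(g) = 7*g
-27*u(Q(2, -3)) + s = -189/6 - 85 = -27*7/6 - 85 = -63/2 - 85 = -233/2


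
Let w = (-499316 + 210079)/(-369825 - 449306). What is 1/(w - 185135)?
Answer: -819131/151649528448 ≈ -5.4015e-6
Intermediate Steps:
w = 289237/819131 (w = -289237/(-819131) = -289237*(-1/819131) = 289237/819131 ≈ 0.35310)
1/(w - 185135) = 1/(289237/819131 - 185135) = 1/(-151649528448/819131) = -819131/151649528448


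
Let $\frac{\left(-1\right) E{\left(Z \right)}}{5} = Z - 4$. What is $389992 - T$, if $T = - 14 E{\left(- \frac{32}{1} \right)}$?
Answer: $392512$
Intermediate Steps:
$E{\left(Z \right)} = 20 - 5 Z$ ($E{\left(Z \right)} = - 5 \left(Z - 4\right) = - 5 \left(-4 + Z\right) = 20 - 5 Z$)
$T = -2520$ ($T = - 14 \left(20 - 5 \left(- \frac{32}{1}\right)\right) = - 14 \left(20 - 5 \left(\left(-32\right) 1\right)\right) = - 14 \left(20 - -160\right) = - 14 \left(20 + 160\right) = \left(-14\right) 180 = -2520$)
$389992 - T = 389992 - -2520 = 389992 + 2520 = 392512$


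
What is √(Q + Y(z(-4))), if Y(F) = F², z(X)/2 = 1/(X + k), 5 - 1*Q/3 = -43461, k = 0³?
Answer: √521593/2 ≈ 361.11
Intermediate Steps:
k = 0
Q = 130398 (Q = 15 - 3*(-43461) = 15 + 130383 = 130398)
z(X) = 2/X (z(X) = 2/(X + 0) = 2/X)
√(Q + Y(z(-4))) = √(130398 + (2/(-4))²) = √(130398 + (2*(-¼))²) = √(130398 + (-½)²) = √(130398 + ¼) = √(521593/4) = √521593/2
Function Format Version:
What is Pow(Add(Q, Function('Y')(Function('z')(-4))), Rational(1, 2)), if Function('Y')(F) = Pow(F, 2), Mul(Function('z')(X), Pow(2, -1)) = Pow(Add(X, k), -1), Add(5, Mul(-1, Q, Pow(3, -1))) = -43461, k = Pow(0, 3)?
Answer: Mul(Rational(1, 2), Pow(521593, Rational(1, 2))) ≈ 361.11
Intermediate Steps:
k = 0
Q = 130398 (Q = Add(15, Mul(-3, -43461)) = Add(15, 130383) = 130398)
Function('z')(X) = Mul(2, Pow(X, -1)) (Function('z')(X) = Mul(2, Pow(Add(X, 0), -1)) = Mul(2, Pow(X, -1)))
Pow(Add(Q, Function('Y')(Function('z')(-4))), Rational(1, 2)) = Pow(Add(130398, Pow(Mul(2, Pow(-4, -1)), 2)), Rational(1, 2)) = Pow(Add(130398, Pow(Mul(2, Rational(-1, 4)), 2)), Rational(1, 2)) = Pow(Add(130398, Pow(Rational(-1, 2), 2)), Rational(1, 2)) = Pow(Add(130398, Rational(1, 4)), Rational(1, 2)) = Pow(Rational(521593, 4), Rational(1, 2)) = Mul(Rational(1, 2), Pow(521593, Rational(1, 2)))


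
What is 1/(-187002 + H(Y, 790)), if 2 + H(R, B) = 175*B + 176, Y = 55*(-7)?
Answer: -1/48578 ≈ -2.0585e-5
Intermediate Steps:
Y = -385
H(R, B) = 174 + 175*B (H(R, B) = -2 + (175*B + 176) = -2 + (176 + 175*B) = 174 + 175*B)
1/(-187002 + H(Y, 790)) = 1/(-187002 + (174 + 175*790)) = 1/(-187002 + (174 + 138250)) = 1/(-187002 + 138424) = 1/(-48578) = -1/48578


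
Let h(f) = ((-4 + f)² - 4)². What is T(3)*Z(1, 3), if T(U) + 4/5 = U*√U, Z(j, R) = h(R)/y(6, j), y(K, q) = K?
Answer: -6/5 + 9*√3/2 ≈ 6.5942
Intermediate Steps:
h(f) = (-4 + (-4 + f)²)²
Z(j, R) = (-4 + (-4 + R)²)²/6
T(U) = -⅘ + U^(3/2) (T(U) = -⅘ + U*√U = -⅘ + U^(3/2))
T(3)*Z(1, 3) = (-⅘ + 3^(3/2))*((-4 + (-4 + 3)²)²/6) = (-⅘ + 3*√3)*((-4 + (-1)²)²/6) = (-⅘ + 3*√3)*((-4 + 1)²/6) = (-⅘ + 3*√3)*((⅙)*(-3)²) = (-⅘ + 3*√3)*((⅙)*9) = (-⅘ + 3*√3)*(3/2) = -6/5 + 9*√3/2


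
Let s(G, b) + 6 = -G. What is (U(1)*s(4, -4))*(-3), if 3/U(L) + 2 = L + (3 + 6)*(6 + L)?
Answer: 45/31 ≈ 1.4516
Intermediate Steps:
s(G, b) = -6 - G
U(L) = 3/(52 + 10*L) (U(L) = 3/(-2 + (L + (3 + 6)*(6 + L))) = 3/(-2 + (L + 9*(6 + L))) = 3/(-2 + (L + (54 + 9*L))) = 3/(-2 + (54 + 10*L)) = 3/(52 + 10*L))
(U(1)*s(4, -4))*(-3) = ((3/(2*(26 + 5*1)))*(-6 - 1*4))*(-3) = ((3/(2*(26 + 5)))*(-6 - 4))*(-3) = (((3/2)/31)*(-10))*(-3) = (((3/2)*(1/31))*(-10))*(-3) = ((3/62)*(-10))*(-3) = -15/31*(-3) = 45/31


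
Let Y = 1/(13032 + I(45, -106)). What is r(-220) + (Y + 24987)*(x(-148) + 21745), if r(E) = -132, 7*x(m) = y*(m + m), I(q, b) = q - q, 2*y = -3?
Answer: 7101489633421/13032 ≈ 5.4493e+8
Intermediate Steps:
y = -3/2 (y = (½)*(-3) = -3/2 ≈ -1.5000)
I(q, b) = 0
Y = 1/13032 (Y = 1/(13032 + 0) = 1/13032 ≈ 7.6734e-5)
x(m) = -3*m/7 (x(m) = (-3*(m + m)/2)/7 = (-3*m)/7 = -3*m/7)
r(-220) + (Y + 24987)*(x(-148) + 21745) = -132 + (1/13032 + 24987)*(-3/7*(-148) + 21745) = -132 + 325630585*(444/7 + 21745)/13032 = -132 + (325630585/13032)*(152659/7) = -132 + 7101491353645/13032 = 7101489633421/13032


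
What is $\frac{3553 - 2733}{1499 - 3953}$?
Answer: $- \frac{410}{1227} \approx -0.33415$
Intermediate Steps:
$\frac{3553 - 2733}{1499 - 3953} = \frac{820}{-2454} = 820 \left(- \frac{1}{2454}\right) = - \frac{410}{1227}$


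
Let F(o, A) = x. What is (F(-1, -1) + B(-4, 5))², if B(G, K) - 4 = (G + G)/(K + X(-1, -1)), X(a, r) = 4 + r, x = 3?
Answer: 36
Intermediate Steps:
F(o, A) = 3
B(G, K) = 4 + 2*G/(3 + K) (B(G, K) = 4 + (G + G)/(K + (4 - 1)) = 4 + (2*G)/(K + 3) = 4 + (2*G)/(3 + K) = 4 + 2*G/(3 + K))
(F(-1, -1) + B(-4, 5))² = (3 + 2*(6 - 4 + 2*5)/(3 + 5))² = (3 + 2*(6 - 4 + 10)/8)² = (3 + 2*(⅛)*12)² = (3 + 3)² = 6² = 36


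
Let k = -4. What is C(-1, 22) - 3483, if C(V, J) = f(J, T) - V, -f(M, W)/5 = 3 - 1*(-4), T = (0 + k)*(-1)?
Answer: -3517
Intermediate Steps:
T = 4 (T = (0 - 4)*(-1) = -4*(-1) = 4)
f(M, W) = -35 (f(M, W) = -5*(3 - 1*(-4)) = -5*(3 + 4) = -5*7 = -35)
C(V, J) = -35 - V
C(-1, 22) - 3483 = (-35 - 1*(-1)) - 3483 = (-35 + 1) - 3483 = -34 - 3483 = -3517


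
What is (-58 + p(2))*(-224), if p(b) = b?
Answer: 12544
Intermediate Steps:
(-58 + p(2))*(-224) = (-58 + 2)*(-224) = -56*(-224) = 12544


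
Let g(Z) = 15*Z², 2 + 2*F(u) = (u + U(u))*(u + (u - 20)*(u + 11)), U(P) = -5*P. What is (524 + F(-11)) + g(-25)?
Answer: 9656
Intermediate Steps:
F(u) = -1 - 2*u*(u + (-20 + u)*(11 + u)) (F(u) = -1 + ((u - 5*u)*(u + (u - 20)*(u + 11)))/2 = -1 + ((-4*u)*(u + (-20 + u)*(11 + u)))/2 = -1 + (-4*u*(u + (-20 + u)*(11 + u)))/2 = -1 - 2*u*(u + (-20 + u)*(11 + u)))
(524 + F(-11)) + g(-25) = (524 + (-1 - 2*(-11)³ + 16*(-11)² + 440*(-11))) + 15*(-25)² = (524 + (-1 - 2*(-1331) + 16*121 - 4840)) + 15*625 = (524 + (-1 + 2662 + 1936 - 4840)) + 9375 = (524 - 243) + 9375 = 281 + 9375 = 9656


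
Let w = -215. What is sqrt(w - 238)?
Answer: I*sqrt(453) ≈ 21.284*I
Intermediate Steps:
sqrt(w - 238) = sqrt(-215 - 238) = sqrt(-453) = I*sqrt(453)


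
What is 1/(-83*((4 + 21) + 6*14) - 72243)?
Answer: -1/81290 ≈ -1.2302e-5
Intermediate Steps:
1/(-83*((4 + 21) + 6*14) - 72243) = 1/(-83*(25 + 84) - 72243) = 1/(-83*109 - 72243) = 1/(-9047 - 72243) = 1/(-81290) = -1/81290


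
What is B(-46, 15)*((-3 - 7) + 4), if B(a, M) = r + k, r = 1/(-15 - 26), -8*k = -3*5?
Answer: -1821/164 ≈ -11.104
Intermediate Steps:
k = 15/8 (k = -(-3)*5/8 = -1/8*(-15) = 15/8 ≈ 1.8750)
r = -1/41 (r = 1/(-41) = -1/41 ≈ -0.024390)
B(a, M) = 607/328 (B(a, M) = -1/41 + 15/8 = 607/328)
B(-46, 15)*((-3 - 7) + 4) = 607*((-3 - 7) + 4)/328 = 607*(-10 + 4)/328 = (607/328)*(-6) = -1821/164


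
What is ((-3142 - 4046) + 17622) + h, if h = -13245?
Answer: -2811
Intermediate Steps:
((-3142 - 4046) + 17622) + h = ((-3142 - 4046) + 17622) - 13245 = (-7188 + 17622) - 13245 = 10434 - 13245 = -2811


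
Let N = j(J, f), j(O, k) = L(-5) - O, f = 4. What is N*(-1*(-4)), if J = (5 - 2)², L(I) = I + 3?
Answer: -44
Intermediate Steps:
L(I) = 3 + I
J = 9 (J = 3² = 9)
j(O, k) = -2 - O (j(O, k) = (3 - 5) - O = -2 - O)
N = -11 (N = -2 - 1*9 = -2 - 9 = -11)
N*(-1*(-4)) = -(-11)*(-4) = -11*4 = -44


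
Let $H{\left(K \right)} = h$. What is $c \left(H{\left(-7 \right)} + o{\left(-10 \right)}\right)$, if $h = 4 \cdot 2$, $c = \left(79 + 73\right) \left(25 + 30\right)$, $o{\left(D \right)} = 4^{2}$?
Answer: $200640$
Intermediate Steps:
$o{\left(D \right)} = 16$
$c = 8360$ ($c = 152 \cdot 55 = 8360$)
$h = 8$
$H{\left(K \right)} = 8$
$c \left(H{\left(-7 \right)} + o{\left(-10 \right)}\right) = 8360 \left(8 + 16\right) = 8360 \cdot 24 = 200640$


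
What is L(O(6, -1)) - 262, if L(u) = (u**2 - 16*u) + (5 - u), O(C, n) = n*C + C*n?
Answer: 91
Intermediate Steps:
O(C, n) = 2*C*n (O(C, n) = C*n + C*n = 2*C*n)
L(u) = 5 + u**2 - 17*u
L(O(6, -1)) - 262 = (5 + (2*6*(-1))**2 - 34*6*(-1)) - 262 = (5 + (-12)**2 - 17*(-12)) - 262 = (5 + 144 + 204) - 262 = 353 - 262 = 91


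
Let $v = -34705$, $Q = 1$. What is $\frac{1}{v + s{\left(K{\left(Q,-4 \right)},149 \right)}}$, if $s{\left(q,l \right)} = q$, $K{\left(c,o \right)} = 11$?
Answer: $- \frac{1}{34694} \approx -2.8823 \cdot 10^{-5}$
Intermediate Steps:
$\frac{1}{v + s{\left(K{\left(Q,-4 \right)},149 \right)}} = \frac{1}{-34705 + 11} = \frac{1}{-34694} = - \frac{1}{34694}$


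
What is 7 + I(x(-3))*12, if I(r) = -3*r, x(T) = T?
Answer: 115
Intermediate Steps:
7 + I(x(-3))*12 = 7 - 3*(-3)*12 = 7 + 9*12 = 7 + 108 = 115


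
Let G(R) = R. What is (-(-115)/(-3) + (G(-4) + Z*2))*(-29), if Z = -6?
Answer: 4727/3 ≈ 1575.7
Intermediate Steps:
(-(-115)/(-3) + (G(-4) + Z*2))*(-29) = (-(-115)/(-3) + (-4 - 6*2))*(-29) = (-(-115)*(-1)/3 + (-4 - 12))*(-29) = (-1*115/3 - 16)*(-29) = (-115/3 - 16)*(-29) = -163/3*(-29) = 4727/3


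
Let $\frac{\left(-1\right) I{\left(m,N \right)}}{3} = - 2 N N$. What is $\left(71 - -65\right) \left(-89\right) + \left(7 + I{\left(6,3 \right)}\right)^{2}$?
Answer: $-8383$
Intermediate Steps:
$I{\left(m,N \right)} = 6 N^{2}$ ($I{\left(m,N \right)} = - 3 - 2 N N = - 3 \left(- 2 N^{2}\right) = 6 N^{2}$)
$\left(71 - -65\right) \left(-89\right) + \left(7 + I{\left(6,3 \right)}\right)^{2} = \left(71 - -65\right) \left(-89\right) + \left(7 + 6 \cdot 3^{2}\right)^{2} = \left(71 + 65\right) \left(-89\right) + \left(7 + 6 \cdot 9\right)^{2} = 136 \left(-89\right) + \left(7 + 54\right)^{2} = -12104 + 61^{2} = -12104 + 3721 = -8383$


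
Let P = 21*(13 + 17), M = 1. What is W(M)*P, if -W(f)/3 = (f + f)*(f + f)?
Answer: -7560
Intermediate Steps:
P = 630 (P = 21*30 = 630)
W(f) = -12*f² (W(f) = -3*(f + f)*(f + f) = -3*2*f*2*f = -12*f²)
W(M)*P = -12*1²*630 = -12*1*630 = -12*630 = -7560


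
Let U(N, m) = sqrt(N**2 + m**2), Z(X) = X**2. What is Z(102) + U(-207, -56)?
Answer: 10404 + sqrt(45985) ≈ 10618.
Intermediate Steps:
Z(102) + U(-207, -56) = 102**2 + sqrt((-207)**2 + (-56)**2) = 10404 + sqrt(42849 + 3136) = 10404 + sqrt(45985)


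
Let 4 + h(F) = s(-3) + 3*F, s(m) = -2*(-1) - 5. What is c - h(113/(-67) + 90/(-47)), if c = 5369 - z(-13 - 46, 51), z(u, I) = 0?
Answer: 16963047/3149 ≈ 5386.8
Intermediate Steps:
s(m) = -3 (s(m) = 2 - 5 = -3)
h(F) = -7 + 3*F (h(F) = -4 + (-3 + 3*F) = -7 + 3*F)
c = 5369 (c = 5369 - 1*0 = 5369 + 0 = 5369)
c - h(113/(-67) + 90/(-47)) = 5369 - (-7 + 3*(113/(-67) + 90/(-47))) = 5369 - (-7 + 3*(113*(-1/67) + 90*(-1/47))) = 5369 - (-7 + 3*(-113/67 - 90/47)) = 5369 - (-7 + 3*(-11341/3149)) = 5369 - (-7 - 34023/3149) = 5369 - 1*(-56066/3149) = 5369 + 56066/3149 = 16963047/3149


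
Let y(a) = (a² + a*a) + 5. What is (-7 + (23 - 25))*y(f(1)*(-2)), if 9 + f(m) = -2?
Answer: -8757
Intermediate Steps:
f(m) = -11 (f(m) = -9 - 2 = -11)
y(a) = 5 + 2*a² (y(a) = (a² + a²) + 5 = 2*a² + 5 = 5 + 2*a²)
(-7 + (23 - 25))*y(f(1)*(-2)) = (-7 + (23 - 25))*(5 + 2*(-11*(-2))²) = (-7 - 2)*(5 + 2*22²) = -9*(5 + 2*484) = -9*(5 + 968) = -9*973 = -8757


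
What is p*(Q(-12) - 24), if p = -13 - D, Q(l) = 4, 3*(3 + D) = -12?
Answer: 120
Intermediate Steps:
D = -7 (D = -3 + (⅓)*(-12) = -3 - 4 = -7)
p = -6 (p = -13 - 1*(-7) = -13 + 7 = -6)
p*(Q(-12) - 24) = -6*(4 - 24) = -6*(-20) = 120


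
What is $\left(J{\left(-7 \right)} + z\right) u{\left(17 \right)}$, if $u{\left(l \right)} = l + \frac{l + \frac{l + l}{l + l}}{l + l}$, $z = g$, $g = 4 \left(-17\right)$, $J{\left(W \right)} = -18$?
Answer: $- \frac{25628}{17} \approx -1507.5$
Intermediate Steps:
$g = -68$
$z = -68$
$u{\left(l \right)} = l + \frac{1 + l}{2 l}$ ($u{\left(l \right)} = l + \frac{l + \frac{2 l}{2 l}}{2 l} = l + \left(l + 2 l \frac{1}{2 l}\right) \frac{1}{2 l} = l + \left(l + 1\right) \frac{1}{2 l} = l + \left(1 + l\right) \frac{1}{2 l} = l + \frac{1 + l}{2 l}$)
$\left(J{\left(-7 \right)} + z\right) u{\left(17 \right)} = \left(-18 - 68\right) \left(\frac{1}{2} + 17 + \frac{1}{2 \cdot 17}\right) = - 86 \left(\frac{1}{2} + 17 + \frac{1}{2} \cdot \frac{1}{17}\right) = - 86 \left(\frac{1}{2} + 17 + \frac{1}{34}\right) = \left(-86\right) \frac{298}{17} = - \frac{25628}{17}$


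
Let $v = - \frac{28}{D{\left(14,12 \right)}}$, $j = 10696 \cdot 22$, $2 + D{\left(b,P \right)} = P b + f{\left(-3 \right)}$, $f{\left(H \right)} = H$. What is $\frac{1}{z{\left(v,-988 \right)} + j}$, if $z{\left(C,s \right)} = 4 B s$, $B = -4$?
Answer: $\frac{1}{251120} \approx 3.9822 \cdot 10^{-6}$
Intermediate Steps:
$D{\left(b,P \right)} = -5 + P b$ ($D{\left(b,P \right)} = -2 + \left(P b - 3\right) = -2 + \left(-3 + P b\right) = -5 + P b$)
$j = 235312$
$v = - \frac{28}{163}$ ($v = - \frac{28}{-5 + 12 \cdot 14} = - \frac{28}{-5 + 168} = - \frac{28}{163} \approx -0.17178$)
$z{\left(C,s \right)} = - 16 s$ ($z{\left(C,s \right)} = 4 \left(-4\right) s = - 16 s$)
$\frac{1}{z{\left(v,-988 \right)} + j} = \frac{1}{\left(-16\right) \left(-988\right) + 235312} = \frac{1}{15808 + 235312} = \frac{1}{251120}$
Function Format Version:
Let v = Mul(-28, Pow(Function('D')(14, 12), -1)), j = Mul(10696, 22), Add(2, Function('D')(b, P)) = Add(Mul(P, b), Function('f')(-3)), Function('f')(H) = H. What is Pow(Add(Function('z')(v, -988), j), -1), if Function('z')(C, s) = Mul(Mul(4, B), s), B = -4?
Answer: Rational(1, 251120) ≈ 3.9822e-6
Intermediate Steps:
Function('D')(b, P) = Add(-5, Mul(P, b)) (Function('D')(b, P) = Add(-2, Add(Mul(P, b), -3)) = Add(-2, Add(-3, Mul(P, b))) = Add(-5, Mul(P, b)))
j = 235312
v = Rational(-28, 163) (v = Mul(-28, Pow(Add(-5, Mul(12, 14)), -1)) = Mul(-28, Pow(Add(-5, 168), -1)) = Mul(-28, Pow(163, -1)) = Mul(-28, Rational(1, 163)) = Rational(-28, 163) ≈ -0.17178)
Function('z')(C, s) = Mul(-16, s) (Function('z')(C, s) = Mul(Mul(4, -4), s) = Mul(-16, s))
Pow(Add(Function('z')(v, -988), j), -1) = Pow(Add(Mul(-16, -988), 235312), -1) = Pow(Add(15808, 235312), -1) = Pow(251120, -1) = Rational(1, 251120)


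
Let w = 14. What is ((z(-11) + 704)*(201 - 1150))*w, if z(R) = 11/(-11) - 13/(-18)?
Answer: -84146881/9 ≈ -9.3496e+6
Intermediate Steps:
z(R) = -5/18 (z(R) = 11*(-1/11) - 13*(-1/18) = -1 + 13/18 = -5/18)
((z(-11) + 704)*(201 - 1150))*w = ((-5/18 + 704)*(201 - 1150))*14 = ((12667/18)*(-949))*14 = -12020983/18*14 = -84146881/9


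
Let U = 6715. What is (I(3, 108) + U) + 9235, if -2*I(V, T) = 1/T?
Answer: 3445199/216 ≈ 15950.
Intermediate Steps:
I(V, T) = -1/(2*T)
(I(3, 108) + U) + 9235 = (-1/2/108 + 6715) + 9235 = (-1/2*1/108 + 6715) + 9235 = (-1/216 + 6715) + 9235 = 1450439/216 + 9235 = 3445199/216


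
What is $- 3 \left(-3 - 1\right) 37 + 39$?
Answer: $483$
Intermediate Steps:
$- 3 \left(-3 - 1\right) 37 + 39 = \left(-3\right) \left(-4\right) 37 + 39 = 12 \cdot 37 + 39 = 444 + 39 = 483$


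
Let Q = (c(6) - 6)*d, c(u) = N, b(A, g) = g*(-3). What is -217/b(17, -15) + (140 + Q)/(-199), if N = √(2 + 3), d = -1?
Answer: -49753/8955 + √5/199 ≈ -5.5447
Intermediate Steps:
b(A, g) = -3*g
N = √5 ≈ 2.2361
c(u) = √5
Q = 6 - √5 (Q = (√5 - 6)*(-1) = (-6 + √5)*(-1) = 6 - √5 ≈ 3.7639)
-217/b(17, -15) + (140 + Q)/(-199) = -217/((-3*(-15))) + (140 + (6 - √5))/(-199) = -217/45 + (146 - √5)*(-1/199) = -217*1/45 + (-146/199 + √5/199) = -217/45 + (-146/199 + √5/199) = -49753/8955 + √5/199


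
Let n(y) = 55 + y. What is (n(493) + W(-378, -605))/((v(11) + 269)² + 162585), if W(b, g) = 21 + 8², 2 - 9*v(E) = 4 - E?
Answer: 211/78495 ≈ 0.0026881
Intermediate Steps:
v(E) = -2/9 + E/9 (v(E) = 2/9 - (4 - E)/9 = 2/9 + (-4/9 + E/9) = -2/9 + E/9)
W(b, g) = 85 (W(b, g) = 21 + 64 = 85)
(n(493) + W(-378, -605))/((v(11) + 269)² + 162585) = ((55 + 493) + 85)/(((-2/9 + (⅑)*11) + 269)² + 162585) = (548 + 85)/(((-2/9 + 11/9) + 269)² + 162585) = 633/((1 + 269)² + 162585) = 633/(270² + 162585) = 633/(72900 + 162585) = 633/235485 = 633*(1/235485) = 211/78495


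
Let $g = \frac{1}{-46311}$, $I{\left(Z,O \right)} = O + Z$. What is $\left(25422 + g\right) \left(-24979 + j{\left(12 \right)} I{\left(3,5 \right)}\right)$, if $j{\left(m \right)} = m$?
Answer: $- \frac{29295209790803}{46311} \approx -6.3258 \cdot 10^{8}$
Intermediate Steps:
$g = - \frac{1}{46311} \approx -2.1593 \cdot 10^{-5}$
$\left(25422 + g\right) \left(-24979 + j{\left(12 \right)} I{\left(3,5 \right)}\right) = \left(25422 - \frac{1}{46311}\right) \left(-24979 + 12 \left(5 + 3\right)\right) = \frac{1177318241 \left(-24979 + 12 \cdot 8\right)}{46311} = \frac{1177318241 \left(-24979 + 96\right)}{46311} = \frac{1177318241}{46311} \left(-24883\right) = - \frac{29295209790803}{46311}$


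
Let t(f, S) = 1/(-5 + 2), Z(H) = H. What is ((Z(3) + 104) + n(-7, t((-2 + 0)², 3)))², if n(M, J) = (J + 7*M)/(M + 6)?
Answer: 219961/9 ≈ 24440.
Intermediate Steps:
t(f, S) = -⅓ (t(f, S) = 1/(-3) = -⅓)
n(M, J) = (J + 7*M)/(6 + M)
((Z(3) + 104) + n(-7, t((-2 + 0)², 3)))² = ((3 + 104) + (-⅓ + 7*(-7))/(6 - 7))² = (107 + (-⅓ - 49)/(-1))² = (107 - 1*(-148/3))² = (107 + 148/3)² = (469/3)² = 219961/9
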